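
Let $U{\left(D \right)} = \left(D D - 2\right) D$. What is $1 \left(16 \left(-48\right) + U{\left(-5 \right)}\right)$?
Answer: $-883$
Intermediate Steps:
$U{\left(D \right)} = D \left(-2 + D^{2}\right)$ ($U{\left(D \right)} = \left(D^{2} - 2\right) D = \left(-2 + D^{2}\right) D = D \left(-2 + D^{2}\right)$)
$1 \left(16 \left(-48\right) + U{\left(-5 \right)}\right) = 1 \left(16 \left(-48\right) - 5 \left(-2 + \left(-5\right)^{2}\right)\right) = 1 \left(-768 - 5 \left(-2 + 25\right)\right) = 1 \left(-768 - 115\right) = 1 \left(-883\right) = -883$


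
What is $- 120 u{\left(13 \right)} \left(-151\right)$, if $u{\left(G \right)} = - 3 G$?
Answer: $-706680$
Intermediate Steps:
$- 120 u{\left(13 \right)} \left(-151\right) = - 120 \left(\left(-3\right) 13\right) \left(-151\right) = \left(-120\right) \left(-39\right) \left(-151\right) = 4680 \left(-151\right) = -706680$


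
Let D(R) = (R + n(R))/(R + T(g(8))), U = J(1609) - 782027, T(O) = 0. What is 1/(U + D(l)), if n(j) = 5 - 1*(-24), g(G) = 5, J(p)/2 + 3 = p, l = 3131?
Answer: -3131/2438466605 ≈ -1.2840e-6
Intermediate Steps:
J(p) = -6 + 2*p
U = -778815 (U = (-6 + 2*1609) - 782027 = (-6 + 3218) - 782027 = 3212 - 782027 = -778815)
n(j) = 29 (n(j) = 5 + 24 = 29)
D(R) = (29 + R)/R (D(R) = (R + 29)/(R + 0) = (29 + R)/R)
1/(U + D(l)) = 1/(-778815 + (29 + 3131)/3131) = 1/(-778815 + (1/3131)*3160) = 1/(-778815 + 3160/3131) = 1/(-2438466605/3131) = -3131/2438466605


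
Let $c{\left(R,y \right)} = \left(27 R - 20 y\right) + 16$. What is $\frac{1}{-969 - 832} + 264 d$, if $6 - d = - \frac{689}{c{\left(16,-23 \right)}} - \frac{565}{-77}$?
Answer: $- \frac{437331215}{2861789} \approx -152.82$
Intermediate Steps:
$c{\left(R,y \right)} = 16 - 20 y + 27 R$ ($c{\left(R,y \right)} = \left(- 20 y + 27 R\right) + 16 = 16 - 20 y + 27 R$)
$d = - \frac{40471}{69916}$ ($d = 6 - \left(- \frac{689}{16 - -460 + 27 \cdot 16} - \frac{565}{-77}\right) = 6 - \left(- \frac{689}{16 + 460 + 432} - - \frac{565}{77}\right) = 6 - \left(- \frac{689}{908} + \frac{565}{77}\right) = 6 - \frac{459967}{69916} = - \frac{40471}{69916} \approx -0.57885$)
$\frac{1}{-969 - 832} + 264 d = \frac{1}{-969 - 832} + 264 \left(- \frac{40471}{69916}\right) = \frac{1}{-1801} - \frac{242826}{1589} = - \frac{1}{1801} - \frac{242826}{1589} = - \frac{437331215}{2861789}$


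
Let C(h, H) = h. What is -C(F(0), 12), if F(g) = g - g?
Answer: 0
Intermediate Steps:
F(g) = 0
-C(F(0), 12) = -1*0 = 0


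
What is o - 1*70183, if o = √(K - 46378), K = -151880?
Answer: -70183 + I*√198258 ≈ -70183.0 + 445.26*I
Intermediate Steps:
o = I*√198258 (o = √(-151880 - 46378) = √(-198258) = I*√198258 ≈ 445.26*I)
o - 1*70183 = I*√198258 - 1*70183 = I*√198258 - 70183 = -70183 + I*√198258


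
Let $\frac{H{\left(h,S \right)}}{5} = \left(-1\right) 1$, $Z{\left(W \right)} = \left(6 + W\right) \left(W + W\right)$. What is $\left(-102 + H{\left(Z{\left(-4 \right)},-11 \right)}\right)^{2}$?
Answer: $11449$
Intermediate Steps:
$Z{\left(W \right)} = 2 W \left(6 + W\right)$ ($Z{\left(W \right)} = \left(6 + W\right) 2 W = 2 W \left(6 + W\right)$)
$H{\left(h,S \right)} = -5$ ($H{\left(h,S \right)} = 5 \left(\left(-1\right) 1\right) = 5 \left(-1\right) = -5$)
$\left(-102 + H{\left(Z{\left(-4 \right)},-11 \right)}\right)^{2} = \left(-102 - 5\right)^{2} = \left(-107\right)^{2} = 11449$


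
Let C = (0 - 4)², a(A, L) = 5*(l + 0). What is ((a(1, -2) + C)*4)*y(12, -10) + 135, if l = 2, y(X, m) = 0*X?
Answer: 135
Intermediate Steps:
y(X, m) = 0
a(A, L) = 10 (a(A, L) = 5*(2 + 0) = 5*2 = 10)
C = 16 (C = (-4)² = 16)
((a(1, -2) + C)*4)*y(12, -10) + 135 = ((10 + 16)*4)*0 + 135 = (26*4)*0 + 135 = 104*0 + 135 = 0 + 135 = 135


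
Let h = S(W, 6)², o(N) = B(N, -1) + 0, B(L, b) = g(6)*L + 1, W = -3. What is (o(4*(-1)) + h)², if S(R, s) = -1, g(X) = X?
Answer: 484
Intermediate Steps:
B(L, b) = 1 + 6*L (B(L, b) = 6*L + 1 = 1 + 6*L)
o(N) = 1 + 6*N (o(N) = (1 + 6*N) + 0 = 1 + 6*N)
h = 1 (h = (-1)² = 1)
(o(4*(-1)) + h)² = ((1 + 6*(4*(-1))) + 1)² = ((1 + 6*(-4)) + 1)² = ((1 - 24) + 1)² = (-23 + 1)² = (-22)² = 484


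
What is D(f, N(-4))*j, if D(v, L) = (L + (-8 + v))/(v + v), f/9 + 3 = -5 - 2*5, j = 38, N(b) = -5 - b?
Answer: 361/18 ≈ 20.056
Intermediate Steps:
f = -162 (f = -27 + 9*(-5 - 2*5) = -27 + 9*(-5 - 10) = -27 + 9*(-15) = -27 - 135 = -162)
D(v, L) = (-8 + L + v)/(2*v) (D(v, L) = (-8 + L + v)/((2*v)) = (-8 + L + v)*(1/(2*v)) = (-8 + L + v)/(2*v))
D(f, N(-4))*j = ((1/2)*(-8 + (-5 - 1*(-4)) - 162)/(-162))*38 = ((1/2)*(-1/162)*(-8 + (-5 + 4) - 162))*38 = ((1/2)*(-1/162)*(-8 - 1 - 162))*38 = ((1/2)*(-1/162)*(-171))*38 = (19/36)*38 = 361/18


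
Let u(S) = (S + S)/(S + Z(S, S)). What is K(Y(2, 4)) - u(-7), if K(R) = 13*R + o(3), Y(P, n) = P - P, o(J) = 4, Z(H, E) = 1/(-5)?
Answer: 37/18 ≈ 2.0556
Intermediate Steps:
Z(H, E) = -⅕
Y(P, n) = 0
u(S) = 2*S/(-⅕ + S) (u(S) = (S + S)/(S - ⅕) = (2*S)/(-⅕ + S) = 2*S/(-⅕ + S))
K(R) = 4 + 13*R (K(R) = 13*R + 4 = 4 + 13*R)
K(Y(2, 4)) - u(-7) = (4 + 13*0) - 10*(-7)/(-1 + 5*(-7)) = (4 + 0) - 10*(-7)/(-1 - 35) = 4 - 10*(-7)/(-36) = 4 - 10*(-7)*(-1)/36 = 4 - 1*35/18 = 4 - 35/18 = 37/18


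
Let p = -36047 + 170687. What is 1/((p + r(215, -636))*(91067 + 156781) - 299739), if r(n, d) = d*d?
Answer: 1/133623479589 ≈ 7.4837e-12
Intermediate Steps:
r(n, d) = d²
p = 134640
1/((p + r(215, -636))*(91067 + 156781) - 299739) = 1/((134640 + (-636)²)*(91067 + 156781) - 299739) = 1/((134640 + 404496)*247848 - 299739) = 1/(539136*247848 - 299739) = 1/(133623779328 - 299739) = 1/133623479589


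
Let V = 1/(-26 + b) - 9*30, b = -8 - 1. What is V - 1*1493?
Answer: -61706/35 ≈ -1763.0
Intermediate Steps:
b = -9
V = -9451/35 (V = 1/(-26 - 9) - 9*30 = 1/(-35) - 270 = -1/35 - 270 = -9451/35 ≈ -270.03)
V - 1*1493 = -9451/35 - 1*1493 = -9451/35 - 1493 = -61706/35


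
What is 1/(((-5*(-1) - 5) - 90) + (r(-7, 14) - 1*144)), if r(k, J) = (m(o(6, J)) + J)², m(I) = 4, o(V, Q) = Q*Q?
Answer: 1/90 ≈ 0.011111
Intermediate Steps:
o(V, Q) = Q²
r(k, J) = (4 + J)²
1/(((-5*(-1) - 5) - 90) + (r(-7, 14) - 1*144)) = 1/(((-5*(-1) - 5) - 90) + ((4 + 14)² - 1*144)) = 1/(((5 - 5) - 90) + (18² - 144)) = 1/((0 - 90) + (324 - 144)) = 1/(-90 + 180) = 1/90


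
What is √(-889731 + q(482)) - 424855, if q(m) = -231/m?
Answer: -424855 + I*√206705976186/482 ≈ -4.2486e+5 + 943.26*I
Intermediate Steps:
√(-889731 + q(482)) - 424855 = √(-889731 - 231/482) - 424855 = √(-428850573/482) - 424855 = I*√206705976186/482 - 424855 = -424855 + I*√206705976186/482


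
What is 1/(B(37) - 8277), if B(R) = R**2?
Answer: -1/6908 ≈ -0.00014476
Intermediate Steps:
1/(B(37) - 8277) = 1/(37**2 - 8277) = 1/(1369 - 8277) = 1/(-6908) = -1/6908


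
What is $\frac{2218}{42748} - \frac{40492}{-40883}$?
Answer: $\frac{910815255}{873833242} \approx 1.0423$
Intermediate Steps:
$\frac{2218}{42748} - \frac{40492}{-40883} = 2218 \cdot \frac{1}{42748} - - \frac{40492}{40883} = \frac{1109}{21374} + \frac{40492}{40883} = \frac{910815255}{873833242}$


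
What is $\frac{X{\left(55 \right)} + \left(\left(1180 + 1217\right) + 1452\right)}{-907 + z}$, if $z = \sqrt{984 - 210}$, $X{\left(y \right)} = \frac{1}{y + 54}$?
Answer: $- \frac{380524594}{89584375} - \frac{1258626 \sqrt{86}}{89584375} \approx -4.378$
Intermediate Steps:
$X{\left(y \right)} = \frac{1}{54 + y}$
$z = 3 \sqrt{86}$ ($z = \sqrt{774} = 3 \sqrt{86} \approx 27.821$)
$\frac{X{\left(55 \right)} + \left(\left(1180 + 1217\right) + 1452\right)}{-907 + z} = \frac{\frac{1}{54 + 55} + \left(\left(1180 + 1217\right) + 1452\right)}{-907 + 3 \sqrt{86}} = \frac{\frac{1}{109} + \left(2397 + 1452\right)}{-907 + 3 \sqrt{86}} = \frac{\frac{1}{109} + 3849}{-907 + 3 \sqrt{86}} = \frac{419542}{109 \left(-907 + 3 \sqrt{86}\right)}$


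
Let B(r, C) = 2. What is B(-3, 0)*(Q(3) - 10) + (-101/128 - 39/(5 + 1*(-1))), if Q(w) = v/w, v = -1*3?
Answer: -4165/128 ≈ -32.539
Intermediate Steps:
v = -3
Q(w) = -3/w
B(-3, 0)*(Q(3) - 10) + (-101/128 - 39/(5 + 1*(-1))) = 2*(-3/3 - 10) + (-101/128 - 39/(5 + 1*(-1))) = 2*(-3*⅓ - 10) + (-101*1/128 - 39/(5 - 1)) = 2*(-1 - 10) + (-101/128 - 39/4) = 2*(-11) + (-101/128 - 39*¼) = -22 + (-101/128 - 39/4) = -22 - 1349/128 = -4165/128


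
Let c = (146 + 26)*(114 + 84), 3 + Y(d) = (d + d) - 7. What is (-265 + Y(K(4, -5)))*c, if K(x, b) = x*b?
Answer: -10727640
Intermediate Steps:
K(x, b) = b*x
Y(d) = -10 + 2*d (Y(d) = -3 + ((d + d) - 7) = -3 + (2*d - 7) = -3 + (-7 + 2*d) = -10 + 2*d)
c = 34056 (c = 172*198 = 34056)
(-265 + Y(K(4, -5)))*c = (-265 + (-10 + 2*(-5*4)))*34056 = (-265 + (-10 + 2*(-20)))*34056 = (-265 + (-10 - 40))*34056 = (-265 - 50)*34056 = -315*34056 = -10727640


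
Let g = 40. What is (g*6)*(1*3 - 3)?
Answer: 0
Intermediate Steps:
(g*6)*(1*3 - 3) = (40*6)*(1*3 - 3) = 240*(3 - 3) = 240*0 = 0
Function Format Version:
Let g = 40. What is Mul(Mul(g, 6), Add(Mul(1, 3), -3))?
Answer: 0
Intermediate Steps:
Mul(Mul(g, 6), Add(Mul(1, 3), -3)) = Mul(Mul(40, 6), Add(Mul(1, 3), -3)) = Mul(240, Add(3, -3)) = Mul(240, 0) = 0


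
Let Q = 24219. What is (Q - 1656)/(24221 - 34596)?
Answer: -22563/10375 ≈ -2.1747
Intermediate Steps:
(Q - 1656)/(24221 - 34596) = (24219 - 1656)/(24221 - 34596) = 22563/(-10375) = 22563*(-1/10375) = -22563/10375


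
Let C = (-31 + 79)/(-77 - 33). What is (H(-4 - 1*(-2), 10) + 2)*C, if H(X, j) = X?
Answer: 0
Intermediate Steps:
C = -24/55 (C = 48/(-110) = 48*(-1/110) = -24/55 ≈ -0.43636)
(H(-4 - 1*(-2), 10) + 2)*C = ((-4 - 1*(-2)) + 2)*(-24/55) = ((-4 + 2) + 2)*(-24/55) = (-2 + 2)*(-24/55) = 0*(-24/55) = 0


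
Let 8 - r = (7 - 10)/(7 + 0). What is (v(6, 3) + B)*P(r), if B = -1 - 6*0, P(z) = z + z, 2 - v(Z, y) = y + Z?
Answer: -944/7 ≈ -134.86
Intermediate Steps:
v(Z, y) = 2 - Z - y (v(Z, y) = 2 - (y + Z) = 2 - (Z + y) = 2 + (-Z - y) = 2 - Z - y)
r = 59/7 (r = 8 - (7 - 10)/(7 + 0) = 8 - (-3)/7 = 8 - 1*(-3/7) = 8 + 3/7 = 59/7 ≈ 8.4286)
P(z) = 2*z
B = -1 (B = -1 + 0 = -1)
(v(6, 3) + B)*P(r) = ((2 - 1*6 - 1*3) - 1)*(2*(59/7)) = ((2 - 6 - 3) - 1)*(118/7) = (-7 - 1)*(118/7) = -8*118/7 = -944/7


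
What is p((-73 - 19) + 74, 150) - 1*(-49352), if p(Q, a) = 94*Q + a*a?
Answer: 70160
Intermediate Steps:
p(Q, a) = a**2 + 94*Q (p(Q, a) = 94*Q + a**2 = a**2 + 94*Q)
p((-73 - 19) + 74, 150) - 1*(-49352) = (150**2 + 94*((-73 - 19) + 74)) - 1*(-49352) = (22500 + 94*(-92 + 74)) + 49352 = (22500 + 94*(-18)) + 49352 = (22500 - 1692) + 49352 = 20808 + 49352 = 70160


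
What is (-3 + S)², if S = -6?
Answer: 81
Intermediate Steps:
(-3 + S)² = (-3 - 6)² = (-9)² = 81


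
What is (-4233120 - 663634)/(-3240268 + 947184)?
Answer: 2448377/1146542 ≈ 2.1354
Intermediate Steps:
(-4233120 - 663634)/(-3240268 + 947184) = -4896754/(-2293084) = -4896754*(-1/2293084) = 2448377/1146542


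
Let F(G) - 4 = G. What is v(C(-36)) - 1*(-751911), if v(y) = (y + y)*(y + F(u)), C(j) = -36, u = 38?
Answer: 751479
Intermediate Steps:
F(G) = 4 + G
v(y) = 2*y*(42 + y) (v(y) = (y + y)*(y + (4 + 38)) = (2*y)*(y + 42) = (2*y)*(42 + y) = 2*y*(42 + y))
v(C(-36)) - 1*(-751911) = 2*(-36)*(42 - 36) - 1*(-751911) = 2*(-36)*6 + 751911 = -432 + 751911 = 751479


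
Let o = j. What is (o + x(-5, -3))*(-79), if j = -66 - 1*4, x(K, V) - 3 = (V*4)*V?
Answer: 2449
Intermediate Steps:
x(K, V) = 3 + 4*V**2 (x(K, V) = 3 + (V*4)*V = 3 + (4*V)*V = 3 + 4*V**2)
j = -70 (j = -66 - 4 = -70)
o = -70
(o + x(-5, -3))*(-79) = (-70 + (3 + 4*(-3)**2))*(-79) = (-70 + (3 + 4*9))*(-79) = (-70 + (3 + 36))*(-79) = (-70 + 39)*(-79) = -31*(-79) = 2449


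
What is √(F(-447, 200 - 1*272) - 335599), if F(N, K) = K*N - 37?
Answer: 2*I*√75863 ≈ 550.87*I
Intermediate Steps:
F(N, K) = -37 + K*N
√(F(-447, 200 - 1*272) - 335599) = √((-37 + (200 - 1*272)*(-447)) - 335599) = √((-37 + (200 - 272)*(-447)) - 335599) = √((-37 - 72*(-447)) - 335599) = √((-37 + 32184) - 335599) = √(32147 - 335599) = √(-303452) = 2*I*√75863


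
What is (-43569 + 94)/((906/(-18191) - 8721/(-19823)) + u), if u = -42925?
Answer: 15677093390675/15478622600452 ≈ 1.0128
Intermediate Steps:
(-43569 + 94)/((906/(-18191) - 8721/(-19823)) + u) = (-43569 + 94)/((906/(-18191) - 8721/(-19823)) - 42925) = -43475/((906*(-1/18191) - 8721*(-1/19823)) - 42925) = -43475/((-906/18191 + 8721/19823) - 42925) = -43475/(140684073/360600193 - 42925) = -43475/(-15478622600452/360600193) = -43475*(-360600193/15478622600452) = 15677093390675/15478622600452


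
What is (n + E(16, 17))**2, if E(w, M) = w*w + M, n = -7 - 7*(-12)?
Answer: 122500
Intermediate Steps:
n = 77 (n = -7 + 84 = 77)
E(w, M) = M + w**2 (E(w, M) = w**2 + M = M + w**2)
(n + E(16, 17))**2 = (77 + (17 + 16**2))**2 = (77 + (17 + 256))**2 = (77 + 273)**2 = 350**2 = 122500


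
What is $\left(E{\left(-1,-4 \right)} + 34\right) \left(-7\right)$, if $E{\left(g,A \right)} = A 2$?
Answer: $-182$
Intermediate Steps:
$E{\left(g,A \right)} = 2 A$
$\left(E{\left(-1,-4 \right)} + 34\right) \left(-7\right) = \left(2 \left(-4\right) + 34\right) \left(-7\right) = \left(-8 + 34\right) \left(-7\right) = 26 \left(-7\right) = -182$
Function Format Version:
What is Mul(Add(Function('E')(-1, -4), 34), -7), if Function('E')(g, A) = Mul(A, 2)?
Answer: -182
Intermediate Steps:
Function('E')(g, A) = Mul(2, A)
Mul(Add(Function('E')(-1, -4), 34), -7) = Mul(Add(Mul(2, -4), 34), -7) = Mul(Add(-8, 34), -7) = Mul(26, -7) = -182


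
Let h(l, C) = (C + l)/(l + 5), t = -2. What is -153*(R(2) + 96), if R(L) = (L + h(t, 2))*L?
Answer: -15300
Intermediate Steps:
h(l, C) = (C + l)/(5 + l)
R(L) = L² (R(L) = (L + (2 - 2)/(5 - 2))*L = (L + 0/3)*L = (L + (⅓)*0)*L = (L + 0)*L = L*L = L²)
-153*(R(2) + 96) = -153*(2² + 96) = -153*(4 + 96) = -153*100 = -15300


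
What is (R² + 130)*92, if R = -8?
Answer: 17848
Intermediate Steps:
(R² + 130)*92 = ((-8)² + 130)*92 = (64 + 130)*92 = 194*92 = 17848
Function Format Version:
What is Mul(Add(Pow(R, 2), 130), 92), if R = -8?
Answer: 17848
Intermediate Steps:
Mul(Add(Pow(R, 2), 130), 92) = Mul(Add(Pow(-8, 2), 130), 92) = Mul(Add(64, 130), 92) = Mul(194, 92) = 17848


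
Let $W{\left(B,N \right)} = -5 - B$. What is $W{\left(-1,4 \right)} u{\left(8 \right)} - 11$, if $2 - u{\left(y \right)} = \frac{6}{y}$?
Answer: $-16$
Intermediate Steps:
$u{\left(y \right)} = 2 - \frac{6}{y}$
$W{\left(-1,4 \right)} u{\left(8 \right)} - 11 = \left(-5 - -1\right) \left(2 - \frac{6}{8}\right) - 11 = \left(-5 + 1\right) \left(2 - \frac{3}{4}\right) - 11 = - 4 \left(2 - \frac{3}{4}\right) - 11 = \left(-4\right) \frac{5}{4} - 11 = -5 - 11 = -16$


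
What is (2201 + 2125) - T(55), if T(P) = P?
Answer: 4271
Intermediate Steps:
(2201 + 2125) - T(55) = (2201 + 2125) - 1*55 = 4326 - 55 = 4271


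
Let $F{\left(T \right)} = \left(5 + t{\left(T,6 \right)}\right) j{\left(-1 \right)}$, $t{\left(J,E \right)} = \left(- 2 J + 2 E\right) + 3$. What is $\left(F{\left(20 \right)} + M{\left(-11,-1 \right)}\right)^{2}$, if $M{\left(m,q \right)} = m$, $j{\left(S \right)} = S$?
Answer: $81$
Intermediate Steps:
$t{\left(J,E \right)} = 3 - 2 J + 2 E$
$F{\left(T \right)} = -20 + 2 T$ ($F{\left(T \right)} = \left(5 + \left(3 - 2 T + 2 \cdot 6\right)\right) \left(-1\right) = \left(5 + \left(3 - 2 T + 12\right)\right) \left(-1\right) = \left(5 - \left(-15 + 2 T\right)\right) \left(-1\right) = \left(20 - 2 T\right) \left(-1\right) = -20 + 2 T$)
$\left(F{\left(20 \right)} + M{\left(-11,-1 \right)}\right)^{2} = \left(\left(-20 + 2 \cdot 20\right) - 11\right)^{2} = \left(\left(-20 + 40\right) - 11\right)^{2} = \left(20 - 11\right)^{2} = 9^{2} = 81$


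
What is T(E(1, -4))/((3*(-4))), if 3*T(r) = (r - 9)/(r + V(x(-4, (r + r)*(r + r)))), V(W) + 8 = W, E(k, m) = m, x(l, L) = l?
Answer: -13/576 ≈ -0.022569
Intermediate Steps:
V(W) = -8 + W
T(r) = (-9 + r)/(3*(-12 + r)) (T(r) = ((r - 9)/(r + (-8 - 4)))/3 = ((-9 + r)/(r - 12))/3 = ((-9 + r)/(-12 + r))/3 = (-9 + r)/(3*(-12 + r)))
T(E(1, -4))/((3*(-4))) = ((-9 - 4)/(3*(-12 - 4)))/((3*(-4))) = ((⅓)*(-13)/(-16))/(-12) = ((⅓)*(-1/16)*(-13))*(-1/12) = (13/48)*(-1/12) = -13/576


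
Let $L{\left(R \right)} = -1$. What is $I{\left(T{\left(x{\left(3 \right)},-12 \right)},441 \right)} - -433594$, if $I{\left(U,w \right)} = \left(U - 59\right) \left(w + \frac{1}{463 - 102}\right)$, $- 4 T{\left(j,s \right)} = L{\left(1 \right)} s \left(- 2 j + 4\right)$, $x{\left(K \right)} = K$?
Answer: $\frac{148089728}{361} \approx 4.1022 \cdot 10^{5}$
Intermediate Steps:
$T{\left(j,s \right)} = \frac{s \left(4 - 2 j\right)}{4}$ ($T{\left(j,s \right)} = - \frac{- s \left(- 2 j + 4\right)}{4} = - \frac{- s \left(4 - 2 j\right)}{4} = - \frac{\left(-1\right) s \left(4 - 2 j\right)}{4} = \frac{s \left(4 - 2 j\right)}{4}$)
$I{\left(U,w \right)} = \left(-59 + U\right) \left(\frac{1}{361} + w\right)$ ($I{\left(U,w \right)} = \left(-59 + U\right) \left(w + \frac{1}{361}\right) = \left(-59 + U\right) \left(\frac{1}{361} + w\right)$)
$I{\left(T{\left(x{\left(3 \right)},-12 \right)},441 \right)} - -433594 = \left(- \frac{59}{361} - 26019 + \frac{\frac{1}{2} \left(-12\right) \left(2 - 3\right)}{361} + \frac{1}{2} \left(-12\right) \left(2 - 3\right) 441\right) - -433594 = \left(- \frac{59}{361} - 26019 + \frac{\frac{1}{2} \left(-12\right) \left(2 - 3\right)}{361} + \frac{1}{2} \left(-12\right) \left(2 - 3\right) 441\right) + 433594 = \left(- \frac{59}{361} - 26019 + \frac{\frac{1}{2} \left(-12\right) \left(-1\right)}{361} + \frac{1}{2} \left(-12\right) \left(-1\right) 441\right) + 433594 = \left(- \frac{59}{361} - 26019 + \frac{1}{361} \cdot 6 + 6 \cdot 441\right) + 433594 = \left(- \frac{59}{361} - 26019 + \frac{6}{361} + 2646\right) + 433594 = - \frac{8437706}{361} + 433594 = \frac{148089728}{361}$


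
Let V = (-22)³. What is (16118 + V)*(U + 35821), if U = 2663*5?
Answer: 268773920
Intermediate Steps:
V = -10648
U = 13315
(16118 + V)*(U + 35821) = (16118 - 10648)*(13315 + 35821) = 5470*49136 = 268773920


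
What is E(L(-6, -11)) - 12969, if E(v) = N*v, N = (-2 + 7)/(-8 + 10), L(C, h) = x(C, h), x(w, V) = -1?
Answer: -25943/2 ≈ -12972.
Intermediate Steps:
L(C, h) = -1
N = 5/2 ≈ 2.5000
E(v) = 5*v/2
E(L(-6, -11)) - 12969 = (5/2)*(-1) - 12969 = -5/2 - 12969 = -25943/2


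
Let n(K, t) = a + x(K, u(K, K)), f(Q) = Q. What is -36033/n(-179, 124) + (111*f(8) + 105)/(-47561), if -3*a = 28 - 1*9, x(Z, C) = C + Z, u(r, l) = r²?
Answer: -5236194570/4545262087 ≈ -1.1520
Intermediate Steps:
a = -19/3 (a = -(28 - 1*9)/3 = -(28 - 9)/3 = -⅓*19 = -19/3 ≈ -6.3333)
n(K, t) = -19/3 + K + K² (n(K, t) = -19/3 + (K² + K) = -19/3 + (K + K²) = -19/3 + K + K²)
-36033/n(-179, 124) + (111*f(8) + 105)/(-47561) = -36033/(-19/3 - 179 + (-179)²) + (111*8 + 105)/(-47561) = -36033/(-19/3 - 179 + 32041) + (888 + 105)*(-1/47561) = -36033/95567/3 + 993*(-1/47561) = -36033*3/95567 - 993/47561 = -108099/95567 - 993/47561 = -5236194570/4545262087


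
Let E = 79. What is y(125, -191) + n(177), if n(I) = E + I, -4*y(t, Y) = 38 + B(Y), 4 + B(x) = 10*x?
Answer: 725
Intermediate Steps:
B(x) = -4 + 10*x
y(t, Y) = -17/2 - 5*Y/2 (y(t, Y) = -(38 + (-4 + 10*Y))/4 = -(34 + 10*Y)/4 = -17/2 - 5*Y/2)
n(I) = 79 + I
y(125, -191) + n(177) = (-17/2 - 5/2*(-191)) + (79 + 177) = (-17/2 + 955/2) + 256 = 469 + 256 = 725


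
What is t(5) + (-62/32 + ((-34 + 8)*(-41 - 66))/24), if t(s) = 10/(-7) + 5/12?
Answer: 37957/336 ≈ 112.97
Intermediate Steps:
t(s) = -85/84 (t(s) = 10*(-⅐) + 5*(1/12) = -10/7 + 5/12 = -85/84)
t(5) + (-62/32 + ((-34 + 8)*(-41 - 66))/24) = -85/84 + (-62/32 + ((-34 + 8)*(-41 - 66))/24) = -85/84 + (-62*1/32 - 26*(-107)*(1/24)) = -85/84 + (-31/16 + 2782*(1/24)) = -85/84 + (-31/16 + 1391/12) = -85/84 + 5471/48 = 37957/336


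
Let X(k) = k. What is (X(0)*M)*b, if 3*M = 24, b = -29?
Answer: 0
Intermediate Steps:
M = 8 (M = (⅓)*24 = 8)
(X(0)*M)*b = (0*8)*(-29) = 0*(-29) = 0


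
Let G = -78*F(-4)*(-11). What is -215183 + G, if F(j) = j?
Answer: -218615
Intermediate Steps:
G = -3432 (G = -78*(-4)*(-11) = 312*(-11) = -3432)
-215183 + G = -215183 - 3432 = -218615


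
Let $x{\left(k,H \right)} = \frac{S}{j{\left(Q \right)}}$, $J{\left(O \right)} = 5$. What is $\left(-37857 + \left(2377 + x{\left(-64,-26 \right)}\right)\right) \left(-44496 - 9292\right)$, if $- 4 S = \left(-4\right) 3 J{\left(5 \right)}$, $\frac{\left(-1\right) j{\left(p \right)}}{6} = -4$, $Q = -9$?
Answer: $\frac{3816729245}{2} \approx 1.9084 \cdot 10^{9}$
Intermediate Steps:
$j{\left(p \right)} = 24$ ($j{\left(p \right)} = \left(-6\right) \left(-4\right) = 24$)
$S = 15$ ($S = - \frac{\left(-4\right) 3 \cdot 5}{4} = - \frac{\left(-12\right) 5}{4} = \left(- \frac{1}{4}\right) \left(-60\right) = 15$)
$x{\left(k,H \right)} = \frac{5}{8}$ ($x{\left(k,H \right)} = \frac{15}{24} = 15 \cdot \frac{1}{24} = \frac{5}{8}$)
$\left(-37857 + \left(2377 + x{\left(-64,-26 \right)}\right)\right) \left(-44496 - 9292\right) = \left(-37857 + \left(2377 + \frac{5}{8}\right)\right) \left(-44496 - 9292\right) = \left(-37857 + \frac{19021}{8}\right) \left(-53788\right) = \left(- \frac{283835}{8}\right) \left(-53788\right) = \frac{3816729245}{2}$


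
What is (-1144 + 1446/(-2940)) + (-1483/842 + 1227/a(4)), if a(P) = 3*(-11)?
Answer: -1342719363/1134595 ≈ -1183.4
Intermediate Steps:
a(P) = -33
(-1144 + 1446/(-2940)) + (-1483/842 + 1227/a(4)) = (-1144 + 1446/(-2940)) + (-1483/842 + 1227/(-33)) = (-1144 + 1446*(-1/2940)) + (-1483*1/842 + 1227*(-1/33)) = (-1144 - 241/490) + (-1483/842 - 409/11) = -560801/490 - 360691/9262 = -1342719363/1134595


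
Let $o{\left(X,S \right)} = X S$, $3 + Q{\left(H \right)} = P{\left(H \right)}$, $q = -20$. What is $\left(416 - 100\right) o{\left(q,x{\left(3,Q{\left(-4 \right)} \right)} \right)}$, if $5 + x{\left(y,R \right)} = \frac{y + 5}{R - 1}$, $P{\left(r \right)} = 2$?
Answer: $56880$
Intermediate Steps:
$Q{\left(H \right)} = -1$ ($Q{\left(H \right)} = -3 + 2 = -1$)
$x{\left(y,R \right)} = -5 + \frac{5 + y}{-1 + R}$ ($x{\left(y,R \right)} = -5 + \frac{y + 5}{R - 1} = -5 + \frac{5 + y}{-1 + R}$)
$o{\left(X,S \right)} = S X$
$\left(416 - 100\right) o{\left(q,x{\left(3,Q{\left(-4 \right)} \right)} \right)} = \left(416 - 100\right) \frac{10 + 3 - -5}{-1 - 1} \left(-20\right) = 316 \frac{10 + 3 + 5}{-2} \left(-20\right) = 316 \left(- \frac{1}{2}\right) 18 \left(-20\right) = 316 \left(\left(-9\right) \left(-20\right)\right) = 316 \cdot 180 = 56880$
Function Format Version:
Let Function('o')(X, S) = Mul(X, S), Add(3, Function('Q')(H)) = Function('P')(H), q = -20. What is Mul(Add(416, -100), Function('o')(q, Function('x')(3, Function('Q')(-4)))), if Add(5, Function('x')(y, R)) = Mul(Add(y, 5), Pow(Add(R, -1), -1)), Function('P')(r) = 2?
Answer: 56880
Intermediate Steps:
Function('Q')(H) = -1 (Function('Q')(H) = Add(-3, 2) = -1)
Function('x')(y, R) = Add(-5, Mul(Pow(Add(-1, R), -1), Add(5, y))) (Function('x')(y, R) = Add(-5, Mul(Add(y, 5), Pow(Add(R, -1), -1))) = Add(-5, Mul(Add(5, y), Pow(Add(-1, R), -1))) = Add(-5, Mul(Pow(Add(-1, R), -1), Add(5, y))))
Function('o')(X, S) = Mul(S, X)
Mul(Add(416, -100), Function('o')(q, Function('x')(3, Function('Q')(-4)))) = Mul(Add(416, -100), Mul(Mul(Pow(Add(-1, -1), -1), Add(10, 3, Mul(-5, -1))), -20)) = Mul(316, Mul(Mul(Pow(-2, -1), Add(10, 3, 5)), -20)) = Mul(316, Mul(Mul(Rational(-1, 2), 18), -20)) = Mul(316, Mul(-9, -20)) = Mul(316, 180) = 56880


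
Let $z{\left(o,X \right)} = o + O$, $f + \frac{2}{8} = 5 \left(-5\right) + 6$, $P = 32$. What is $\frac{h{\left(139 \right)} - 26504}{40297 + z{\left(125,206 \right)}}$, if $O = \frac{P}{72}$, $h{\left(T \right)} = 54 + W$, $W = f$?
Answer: $- \frac{952893}{1455208} \approx -0.65482$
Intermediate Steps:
$f = - \frac{77}{4}$ ($f = - \frac{1}{4} + \left(5 \left(-5\right) + 6\right) = - \frac{1}{4} + \left(-25 + 6\right) = - \frac{1}{4} - 19 = - \frac{77}{4} \approx -19.25$)
$W = - \frac{77}{4} \approx -19.25$
$h{\left(T \right)} = \frac{139}{4}$ ($h{\left(T \right)} = 54 - \frac{77}{4} = \frac{139}{4}$)
$O = \frac{4}{9}$ ($O = \frac{32}{72} = 32 \cdot \frac{1}{72} = \frac{4}{9} \approx 0.44444$)
$z{\left(o,X \right)} = \frac{4}{9} + o$ ($z{\left(o,X \right)} = o + \frac{4}{9} = \frac{4}{9} + o$)
$\frac{h{\left(139 \right)} - 26504}{40297 + z{\left(125,206 \right)}} = \frac{\frac{139}{4} - 26504}{40297 + \left(\frac{4}{9} + 125\right)} = - \frac{105877}{4 \left(40297 + \frac{1129}{9}\right)} = - \frac{105877}{4 \cdot \frac{363802}{9}} = \left(- \frac{105877}{4}\right) \frac{9}{363802} = - \frac{952893}{1455208}$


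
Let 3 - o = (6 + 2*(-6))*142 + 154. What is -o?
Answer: -701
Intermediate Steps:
o = 701 (o = 3 - ((6 + 2*(-6))*142 + 154) = 3 - ((6 - 12)*142 + 154) = 3 - (-6*142 + 154) = 3 - (-852 + 154) = 3 - 1*(-698) = 3 + 698 = 701)
-o = -1*701 = -701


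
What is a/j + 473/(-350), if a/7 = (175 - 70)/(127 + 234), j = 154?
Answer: -929954/694925 ≈ -1.3382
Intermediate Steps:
a = 735/361 (a = 7*((175 - 70)/(127 + 234)) = 7*(105/361) = 735/361 ≈ 2.0360)
a/j + 473/(-350) = (735/361)/154 + 473/(-350) = (735/361)*(1/154) + 473*(-1/350) = 105/7942 - 473/350 = -929954/694925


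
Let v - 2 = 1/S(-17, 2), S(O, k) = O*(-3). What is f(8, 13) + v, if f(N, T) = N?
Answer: 511/51 ≈ 10.020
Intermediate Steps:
S(O, k) = -3*O
v = 103/51 (v = 2 + 1/(-3*(-17)) = 2 + 1/51 = 103/51 ≈ 2.0196)
f(8, 13) + v = 8 + 103/51 = 511/51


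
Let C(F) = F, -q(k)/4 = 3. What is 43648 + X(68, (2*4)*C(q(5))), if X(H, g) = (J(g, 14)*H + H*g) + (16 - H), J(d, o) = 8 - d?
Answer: 44140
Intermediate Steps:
q(k) = -12 (q(k) = -4*3 = -12)
X(H, g) = 16 - H + H*g + H*(8 - g) (X(H, g) = ((8 - g)*H + H*g) + (16 - H) = (H*(8 - g) + H*g) + (16 - H) = (H*g + H*(8 - g)) + (16 - H) = 16 - H + H*g + H*(8 - g))
43648 + X(68, (2*4)*C(q(5))) = 43648 + (16 + 7*68) = 43648 + (16 + 476) = 43648 + 492 = 44140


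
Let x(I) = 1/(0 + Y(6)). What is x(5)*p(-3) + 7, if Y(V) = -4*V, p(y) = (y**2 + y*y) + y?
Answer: 51/8 ≈ 6.3750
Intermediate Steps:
p(y) = y + 2*y**2 (p(y) = (y**2 + y**2) + y = 2*y**2 + y = y + 2*y**2)
x(I) = -1/24 (x(I) = 1/(0 - 4*6) = 1/(0 - 24) = 1/(-24) = -1/24)
x(5)*p(-3) + 7 = -(-1)*(1 + 2*(-3))/8 + 7 = -(-1)*(1 - 6)/8 + 7 = -(-1)*(-5)/8 + 7 = -1/24*15 + 7 = -5/8 + 7 = 51/8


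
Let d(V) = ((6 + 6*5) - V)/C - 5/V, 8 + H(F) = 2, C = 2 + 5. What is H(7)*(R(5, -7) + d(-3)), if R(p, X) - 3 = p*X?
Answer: 1040/7 ≈ 148.57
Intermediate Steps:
C = 7
H(F) = -6 (H(F) = -8 + 2 = -6)
R(p, X) = 3 + X*p (R(p, X) = 3 + p*X = 3 + X*p)
d(V) = 36/7 - 5/V - V/7 (d(V) = ((6 + 6*5) - V)/7 - 5/V = ((6 + 30) - V)*(⅐) - 5/V = (36 - V)*(⅐) - 5/V = (36/7 - V/7) - 5/V = 36/7 - 5/V - V/7)
H(7)*(R(5, -7) + d(-3)) = -6*((3 - 7*5) + (⅐)*(-35 - 3*(36 - 1*(-3)))/(-3)) = -6*((3 - 35) + (⅐)*(-⅓)*(-35 - 3*(36 + 3))) = -6*(-32 + (⅐)*(-⅓)*(-35 - 3*39)) = -6*(-32 + (⅐)*(-⅓)*(-35 - 117)) = -6*(-32 + (⅐)*(-⅓)*(-152)) = -6*(-32 + 152/21) = -6*(-520/21) = 1040/7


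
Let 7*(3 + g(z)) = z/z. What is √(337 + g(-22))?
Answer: √16373/7 ≈ 18.280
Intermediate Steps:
g(z) = -20/7 (g(z) = -3 + (z/z)/7 = -3 + (⅐)*1 = -3 + ⅐ = -20/7)
√(337 + g(-22)) = √(337 - 20/7) = √(2339/7) = √16373/7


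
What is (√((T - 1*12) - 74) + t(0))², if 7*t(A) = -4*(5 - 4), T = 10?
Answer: -3708/49 - 16*I*√19/7 ≈ -75.673 - 9.9632*I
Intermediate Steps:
t(A) = -4/7 (t(A) = (-4*(5 - 4))/7 = (-4*1)/7 = (⅐)*(-4) = -4/7)
(√((T - 1*12) - 74) + t(0))² = (√((10 - 1*12) - 74) - 4/7)² = (√((10 - 12) - 74) - 4/7)² = (√(-2 - 74) - 4/7)² = (√(-76) - 4/7)² = (2*I*√19 - 4/7)² = (-4/7 + 2*I*√19)²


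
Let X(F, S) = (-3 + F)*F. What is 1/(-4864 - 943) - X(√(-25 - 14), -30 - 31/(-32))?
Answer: 226472/5807 + 3*I*√39 ≈ 39.0 + 18.735*I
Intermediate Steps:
X(F, S) = F*(-3 + F)
1/(-4864 - 943) - X(√(-25 - 14), -30 - 31/(-32)) = 1/(-4864 - 943) - √(-25 - 14)*(-3 + √(-25 - 14)) = 1/(-5807) - √(-39)*(-3 + √(-39)) = -1/5807 - I*√39*(-3 + I*√39)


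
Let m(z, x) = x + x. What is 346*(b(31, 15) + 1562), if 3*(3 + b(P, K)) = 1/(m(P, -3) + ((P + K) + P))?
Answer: 114895528/213 ≈ 5.3942e+5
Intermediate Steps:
m(z, x) = 2*x
b(P, K) = -3 + 1/(3*(-6 + K + 2*P)) (b(P, K) = -3 + 1/(3*(2*(-3) + ((P + K) + P))) = -3 + 1/(3*(-6 + ((K + P) + P))) = -3 + 1/(3*(-6 + (K + 2*P))) = -3 + 1/(3*(-6 + K + 2*P)))
346*(b(31, 15) + 1562) = 346*((55 - 18*31 - 9*15)/(3*(-6 + 15 + 2*31)) + 1562) = 346*((55 - 558 - 135)/(3*(-6 + 15 + 62)) + 1562) = 346*((1/3)*(-638)/71 + 1562) = 346*((1/3)*(1/71)*(-638) + 1562) = 346*(-638/213 + 1562) = 346*(332068/213) = 114895528/213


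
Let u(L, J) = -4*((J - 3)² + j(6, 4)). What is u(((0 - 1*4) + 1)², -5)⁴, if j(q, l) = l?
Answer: 5473632256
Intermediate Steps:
u(L, J) = -16 - 4*(-3 + J)² (u(L, J) = -4*((J - 3)² + 4) = -4*((-3 + J)² + 4) = -4*(4 + (-3 + J)²) = -16 - 4*(-3 + J)²)
u(((0 - 1*4) + 1)², -5)⁴ = (-16 - 4*(-3 - 5)²)⁴ = (-16 - 4*(-8)²)⁴ = (-16 - 4*64)⁴ = (-16 - 256)⁴ = (-272)⁴ = 5473632256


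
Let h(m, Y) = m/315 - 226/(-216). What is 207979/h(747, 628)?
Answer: 786160620/12919 ≈ 60853.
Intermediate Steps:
h(m, Y) = 113/108 + m/315 (h(m, Y) = m*(1/315) - 226*(-1/216) = m/315 + 113/108 = 113/108 + m/315)
207979/h(747, 628) = 207979/(113/108 + (1/315)*747) = 207979/(113/108 + 83/35) = 207979/(12919/3780) = 207979*(3780/12919) = 786160620/12919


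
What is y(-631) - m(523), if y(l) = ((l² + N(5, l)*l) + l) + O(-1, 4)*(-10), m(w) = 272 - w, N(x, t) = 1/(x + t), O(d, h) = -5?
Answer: 249042837/626 ≈ 3.9783e+5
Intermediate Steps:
N(x, t) = 1/(t + x)
y(l) = 50 + l + l² + l/(5 + l) (y(l) = ((l² + l/(l + 5)) + l) - 5*(-10) = ((l² + l/(5 + l)) + l) + 50 = (l + l² + l/(5 + l)) + 50 = 50 + l + l² + l/(5 + l))
y(-631) - m(523) = (-631 + (5 - 631)*(50 - 631 + (-631)²))/(5 - 631) - (272 - 1*523) = (-631 - 626*(50 - 631 + 398161))/(-626) - (272 - 523) = -(-631 - 626*397580)/626 - 1*(-251) = -(-631 - 248885080)/626 + 251 = -1/626*(-248885711) + 251 = 248885711/626 + 251 = 249042837/626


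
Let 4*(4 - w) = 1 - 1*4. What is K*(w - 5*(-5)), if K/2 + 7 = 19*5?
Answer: 5236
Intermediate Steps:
w = 19/4 (w = 4 - (1 - 1*4)/4 = 4 - (1 - 4)/4 = 4 - ¼*(-3) = 4 + ¾ = 19/4 ≈ 4.7500)
K = 176 (K = -14 + 2*(19*5) = -14 + 2*95 = -14 + 190 = 176)
K*(w - 5*(-5)) = 176*(19/4 - 5*(-5)) = 176*(19/4 + 25) = 176*(119/4) = 5236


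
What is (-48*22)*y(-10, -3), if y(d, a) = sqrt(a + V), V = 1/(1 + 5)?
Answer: -176*I*sqrt(102) ≈ -1777.5*I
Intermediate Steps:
V = 1/6 ≈ 0.16667
y(d, a) = sqrt(1/6 + a) (y(d, a) = sqrt(a + 1/6) = sqrt(1/6 + a))
(-48*22)*y(-10, -3) = (-48*22)*(sqrt(6 + 36*(-3))/6) = -176*sqrt(6 - 108) = -176*sqrt(-102) = -176*I*sqrt(102)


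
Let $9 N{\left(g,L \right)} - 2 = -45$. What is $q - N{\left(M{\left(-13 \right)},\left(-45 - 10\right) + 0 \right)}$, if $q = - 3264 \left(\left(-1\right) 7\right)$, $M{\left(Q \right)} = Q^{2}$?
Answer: $\frac{205675}{9} \approx 22853.0$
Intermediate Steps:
$N{\left(g,L \right)} = - \frac{43}{9}$ ($N{\left(g,L \right)} = \frac{2}{9} + \frac{1}{9} \left(-45\right) = \frac{2}{9} - 5 = - \frac{43}{9}$)
$q = 22848$ ($q = \left(-3264\right) \left(-7\right) = 22848$)
$q - N{\left(M{\left(-13 \right)},\left(-45 - 10\right) + 0 \right)} = 22848 - - \frac{43}{9} = 22848 + \frac{43}{9} = \frac{205675}{9}$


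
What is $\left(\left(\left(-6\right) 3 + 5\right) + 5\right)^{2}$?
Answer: $64$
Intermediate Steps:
$\left(\left(\left(-6\right) 3 + 5\right) + 5\right)^{2} = \left(\left(-18 + 5\right) + 5\right)^{2} = \left(-13 + 5\right)^{2} = \left(-8\right)^{2} = 64$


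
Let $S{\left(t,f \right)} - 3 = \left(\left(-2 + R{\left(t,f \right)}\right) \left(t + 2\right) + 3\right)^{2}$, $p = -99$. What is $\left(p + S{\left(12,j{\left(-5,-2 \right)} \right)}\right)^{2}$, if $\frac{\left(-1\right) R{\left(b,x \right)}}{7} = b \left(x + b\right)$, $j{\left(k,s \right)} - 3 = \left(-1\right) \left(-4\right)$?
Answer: $250372203432364225$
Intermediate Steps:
$j{\left(k,s \right)} = 7$ ($j{\left(k,s \right)} = 3 - -4 = 3 + 4 = 7$)
$R{\left(b,x \right)} = - 7 b \left(b + x\right)$ ($R{\left(b,x \right)} = - 7 b \left(x + b\right) = - 7 b \left(b + x\right)$)
$S{\left(t,f \right)} = 3 + \left(3 + \left(-2 - 7 t \left(f + t\right)\right) \left(2 + t\right)\right)^{2}$ ($S{\left(t,f \right)} = 3 + \left(\left(-2 - 7 t \left(t + f\right)\right) \left(t + 2\right) + 3\right)^{2} = 3 + \left(\left(-2 - 7 t \left(f + t\right)\right) \left(2 + t\right) + 3\right)^{2} = 3 + \left(3 + \left(-2 - 7 t \left(f + t\right)\right) \left(2 + t\right)\right)^{2}$)
$\left(p + S{\left(12,j{\left(-5,-2 \right)} \right)}\right)^{2} = \left(-99 + \left(3 + \left(1 + 2 \cdot 12 + 7 \cdot 12^{2} \left(7 + 12\right) + 14 \cdot 12 \left(7 + 12\right)\right)^{2}\right)\right)^{2} = \left(-99 + \left(3 + \left(1 + 24 + 7 \cdot 144 \cdot 19 + 14 \cdot 12 \cdot 19\right)^{2}\right)\right)^{2} = \left(-99 + \left(3 + \left(1 + 24 + 19152 + 3192\right)^{2}\right)\right)^{2} = \left(-99 + \left(3 + 22369^{2}\right)\right)^{2} = \left(-99 + \left(3 + 500372161\right)\right)^{2} = \left(-99 + 500372164\right)^{2} = 500372065^{2} = 250372203432364225$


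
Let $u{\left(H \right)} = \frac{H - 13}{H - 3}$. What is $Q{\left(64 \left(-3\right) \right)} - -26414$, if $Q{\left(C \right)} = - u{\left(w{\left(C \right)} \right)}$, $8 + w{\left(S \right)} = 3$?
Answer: $\frac{105647}{4} \approx 26412.0$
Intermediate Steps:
$w{\left(S \right)} = -5$ ($w{\left(S \right)} = -8 + 3 = -5$)
$u{\left(H \right)} = \frac{-13 + H}{-3 + H}$
$Q{\left(C \right)} = - \frac{9}{4}$ ($Q{\left(C \right)} = - \frac{-13 - 5}{-3 - 5} = - \frac{-18}{-8} = - \frac{\left(-1\right) \left(-18\right)}{8} = \left(-1\right) \frac{9}{4} = - \frac{9}{4}$)
$Q{\left(64 \left(-3\right) \right)} - -26414 = - \frac{9}{4} - -26414 = - \frac{9}{4} + 26414 = \frac{105647}{4}$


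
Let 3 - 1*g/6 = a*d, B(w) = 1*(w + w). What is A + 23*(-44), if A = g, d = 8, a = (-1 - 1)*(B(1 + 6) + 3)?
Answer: 638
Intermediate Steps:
B(w) = 2*w (B(w) = 1*(2*w) = 2*w)
a = -34 (a = (-1 - 1)*(2*(1 + 6) + 3) = -2*(2*7 + 3) = -2*(14 + 3) = -2*17 = -34)
g = 1650 (g = 18 - (-204)*8 = 18 - 6*(-272) = 18 + 1632 = 1650)
A = 1650
A + 23*(-44) = 1650 + 23*(-44) = 1650 - 1012 = 638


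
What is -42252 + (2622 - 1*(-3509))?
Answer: -36121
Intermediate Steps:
-42252 + (2622 - 1*(-3509)) = -42252 + (2622 + 3509) = -42252 + 6131 = -36121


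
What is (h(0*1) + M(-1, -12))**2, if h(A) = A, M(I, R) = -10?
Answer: 100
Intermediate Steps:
(h(0*1) + M(-1, -12))**2 = (0*1 - 10)**2 = (0 - 10)**2 = (-10)**2 = 100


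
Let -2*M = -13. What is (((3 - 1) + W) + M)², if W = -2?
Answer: 169/4 ≈ 42.250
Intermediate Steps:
M = 13/2 (M = -½*(-13) = 13/2 ≈ 6.5000)
(((3 - 1) + W) + M)² = (((3 - 1) - 2) + 13/2)² = ((2 - 2) + 13/2)² = (0 + 13/2)² = (13/2)² = 169/4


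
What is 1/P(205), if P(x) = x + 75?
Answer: 1/280 ≈ 0.0035714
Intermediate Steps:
P(x) = 75 + x
1/P(205) = 1/(75 + 205) = 1/280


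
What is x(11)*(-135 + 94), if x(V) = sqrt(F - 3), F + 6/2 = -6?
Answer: -82*I*sqrt(3) ≈ -142.03*I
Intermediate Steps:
F = -9 (F = -3 - 6 = -9)
x(V) = 2*I*sqrt(3) (x(V) = sqrt(-9 - 3) = sqrt(-12) = 2*I*sqrt(3))
x(11)*(-135 + 94) = (2*I*sqrt(3))*(-135 + 94) = (2*I*sqrt(3))*(-41) = -82*I*sqrt(3)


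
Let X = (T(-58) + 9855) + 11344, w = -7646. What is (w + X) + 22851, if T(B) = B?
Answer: 36346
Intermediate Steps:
X = 21141 (X = (-58 + 9855) + 11344 = 9797 + 11344 = 21141)
(w + X) + 22851 = (-7646 + 21141) + 22851 = 13495 + 22851 = 36346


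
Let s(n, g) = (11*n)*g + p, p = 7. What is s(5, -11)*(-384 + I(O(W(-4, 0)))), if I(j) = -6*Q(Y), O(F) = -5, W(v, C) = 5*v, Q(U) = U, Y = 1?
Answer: 233220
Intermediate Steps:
s(n, g) = 7 + 11*g*n (s(n, g) = (11*n)*g + 7 = 11*g*n + 7 = 7 + 11*g*n)
I(j) = -6 (I(j) = -6*1 = -6)
s(5, -11)*(-384 + I(O(W(-4, 0)))) = (7 + 11*(-11)*5)*(-384 - 6) = (7 - 605)*(-390) = -598*(-390) = 233220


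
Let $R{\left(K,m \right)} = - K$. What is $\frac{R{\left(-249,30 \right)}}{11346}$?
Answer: $\frac{83}{3782} \approx 0.021946$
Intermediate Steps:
$\frac{R{\left(-249,30 \right)}}{11346} = \frac{\left(-1\right) \left(-249\right)}{11346} = 249 \cdot \frac{1}{11346} = \frac{83}{3782}$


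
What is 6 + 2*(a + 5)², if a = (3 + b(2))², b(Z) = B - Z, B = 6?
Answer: 5838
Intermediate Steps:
b(Z) = 6 - Z
a = 49 (a = (3 + (6 - 1*2))² = (3 + (6 - 2))² = (3 + 4)² = 7² = 49)
6 + 2*(a + 5)² = 6 + 2*(49 + 5)² = 6 + 2*54² = 6 + 2*2916 = 6 + 5832 = 5838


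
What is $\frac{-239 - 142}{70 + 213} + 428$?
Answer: $\frac{120743}{283} \approx 426.65$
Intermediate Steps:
$\frac{-239 - 142}{70 + 213} + 428 = - \frac{381}{283} + 428 = \frac{120743}{283}$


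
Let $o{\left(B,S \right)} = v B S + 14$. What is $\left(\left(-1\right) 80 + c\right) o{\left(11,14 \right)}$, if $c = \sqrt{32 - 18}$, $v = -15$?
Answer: $183680 - 2296 \sqrt{14} \approx 1.7509 \cdot 10^{5}$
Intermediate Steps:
$c = \sqrt{14} \approx 3.7417$
$o{\left(B,S \right)} = 14 - 15 B S$ ($o{\left(B,S \right)} = - 15 B S + 14 = 14 - 15 B S$)
$\left(\left(-1\right) 80 + c\right) o{\left(11,14 \right)} = \left(\left(-1\right) 80 + \sqrt{14}\right) \left(14 - 165 \cdot 14\right) = \left(-80 + \sqrt{14}\right) \left(14 - 2310\right) = \left(-80 + \sqrt{14}\right) \left(-2296\right) = 183680 - 2296 \sqrt{14}$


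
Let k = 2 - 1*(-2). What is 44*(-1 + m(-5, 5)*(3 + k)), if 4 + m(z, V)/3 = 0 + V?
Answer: 880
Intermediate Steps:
m(z, V) = -12 + 3*V (m(z, V) = -12 + 3*(0 + V) = -12 + 3*V)
k = 4 (k = 2 + 2 = 4)
44*(-1 + m(-5, 5)*(3 + k)) = 44*(-1 + (-12 + 3*5)*(3 + 4)) = 44*(-1 + (-12 + 15)*7) = 44*(-1 + 3*7) = 44*(-1 + 21) = 44*20 = 880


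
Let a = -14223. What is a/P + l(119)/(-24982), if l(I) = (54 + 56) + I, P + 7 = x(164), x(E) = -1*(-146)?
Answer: -355350817/3472498 ≈ -102.33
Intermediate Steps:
x(E) = 146
P = 139 (P = -7 + 146 = 139)
l(I) = 110 + I
a/P + l(119)/(-24982) = -14223/139 + (110 + 119)/(-24982) = -14223*1/139 + 229*(-1/24982) = -14223/139 - 229/24982 = -355350817/3472498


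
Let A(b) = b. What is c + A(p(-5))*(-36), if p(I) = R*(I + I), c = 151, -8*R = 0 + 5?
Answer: -74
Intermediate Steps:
R = -5/8 (R = -(0 + 5)/8 = -⅛*5 = -5/8 ≈ -0.62500)
p(I) = -5*I/4 (p(I) = -5*(I + I)/8 = -5*I/4)
c + A(p(-5))*(-36) = 151 - 5/4*(-5)*(-36) = 151 + (25/4)*(-36) = 151 - 225 = -74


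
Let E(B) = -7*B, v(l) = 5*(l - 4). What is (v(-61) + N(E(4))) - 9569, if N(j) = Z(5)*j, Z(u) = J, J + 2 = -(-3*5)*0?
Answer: -9838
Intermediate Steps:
v(l) = -20 + 5*l (v(l) = 5*(-4 + l) = -20 + 5*l)
J = -2 (J = -2 - (-3*5)*0 = -2 - (-15)*0 = -2 - 1*0 = -2 + 0 = -2)
Z(u) = -2
N(j) = -2*j
(v(-61) + N(E(4))) - 9569 = ((-20 + 5*(-61)) - (-14)*4) - 9569 = ((-20 - 305) - 2*(-28)) - 9569 = (-325 + 56) - 9569 = -269 - 9569 = -9838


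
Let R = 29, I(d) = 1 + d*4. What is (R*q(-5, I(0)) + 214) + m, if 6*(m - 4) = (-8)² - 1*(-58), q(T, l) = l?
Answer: 802/3 ≈ 267.33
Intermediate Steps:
I(d) = 1 + 4*d
m = 73/3 (m = 4 + ((-8)² - 1*(-58))/6 = 4 + (64 + 58)/6 = 4 + (⅙)*122 = 4 + 61/3 = 73/3 ≈ 24.333)
(R*q(-5, I(0)) + 214) + m = (29*(1 + 4*0) + 214) + 73/3 = (29*(1 + 0) + 214) + 73/3 = (29*1 + 214) + 73/3 = (29 + 214) + 73/3 = 243 + 73/3 = 802/3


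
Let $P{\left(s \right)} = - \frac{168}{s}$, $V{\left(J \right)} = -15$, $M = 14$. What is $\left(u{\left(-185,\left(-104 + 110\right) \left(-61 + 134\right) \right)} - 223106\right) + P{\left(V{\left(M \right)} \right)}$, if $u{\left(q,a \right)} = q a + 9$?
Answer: $- \frac{1520579}{5} \approx -3.0412 \cdot 10^{5}$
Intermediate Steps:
$u{\left(q,a \right)} = 9 + a q$ ($u{\left(q,a \right)} = a q + 9 = 9 + a q$)
$\left(u{\left(-185,\left(-104 + 110\right) \left(-61 + 134\right) \right)} - 223106\right) + P{\left(V{\left(M \right)} \right)} = \left(\left(9 + \left(-104 + 110\right) \left(-61 + 134\right) \left(-185\right)\right) - 223106\right) - \frac{168}{-15} = \left(\left(9 + 6 \cdot 73 \left(-185\right)\right) - 223106\right) - - \frac{56}{5} = \left(\left(9 + 438 \left(-185\right)\right) - 223106\right) + \frac{56}{5} = \left(\left(9 - 81030\right) - 223106\right) + \frac{56}{5} = \left(-81021 - 223106\right) + \frac{56}{5} = -304127 + \frac{56}{5} = - \frac{1520579}{5}$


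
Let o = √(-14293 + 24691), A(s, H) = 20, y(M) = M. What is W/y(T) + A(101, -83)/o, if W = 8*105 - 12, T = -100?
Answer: -207/25 + 10*√10398/5199 ≈ -8.0839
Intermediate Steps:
o = √10398 ≈ 101.97
W = 828 (W = 840 - 12 = 828)
W/y(T) + A(101, -83)/o = 828/(-100) + 20/(√10398) = 828*(-1/100) + 20*(√10398/10398) = -207/25 + 10*√10398/5199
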